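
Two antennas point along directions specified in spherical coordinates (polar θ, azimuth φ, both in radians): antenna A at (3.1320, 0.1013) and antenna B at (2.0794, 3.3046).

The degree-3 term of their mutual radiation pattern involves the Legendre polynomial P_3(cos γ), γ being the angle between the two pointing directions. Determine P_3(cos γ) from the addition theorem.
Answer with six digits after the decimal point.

Summing Y*_{l m}(θ₁,φ₁)·Y_{l m}(θ₂,φ₂) over m ∈ [−3, 3]; prefactor 4π/(2·3+1) = 1.795196:
  m=-3: (0.000000, 0.000000) × (-0.245417, 0.130595) = (-0.000000, 0.000000)  (running Σ = (-0.000000, 0.000000))
  m=-2: (-0.000092, -0.000019) × (-0.359656, 0.121592) = (0.000035, -0.000004)  (running Σ = (0.000035, -0.000004))
  m=-1: (0.012335, 0.001254) × (-0.051707, 0.008504) = (-0.000648, 0.000040)  (running Σ = (-0.000613, 0.000036))
  m=0: (-0.746147, -0.000000) × (0.329708, 0.000000) = (-0.246010, -0.000000)  (running Σ = (-0.246623, 0.000036))
  m=1: (-0.012335, 0.001254) × (0.051707, 0.008504) = (-0.000648, -0.000040)  (running Σ = (-0.247272, -0.000004))
  m=2: (-0.000092, 0.000019) × (-0.359656, -0.121592) = (0.000035, 0.000004)  (running Σ = (-0.247236, 0.000000))
  m=3: (-0.000000, 0.000000) × (0.245417, 0.130595) = (-0.000000, -0.000000)  (running Σ = (-0.247237, 0.000000))
Total Σ_m = (-0.247237, 0.000000). Multiply by 1.795196: (-0.443838, 0.000000). P_3(cos γ) = -0.443838

-0.443838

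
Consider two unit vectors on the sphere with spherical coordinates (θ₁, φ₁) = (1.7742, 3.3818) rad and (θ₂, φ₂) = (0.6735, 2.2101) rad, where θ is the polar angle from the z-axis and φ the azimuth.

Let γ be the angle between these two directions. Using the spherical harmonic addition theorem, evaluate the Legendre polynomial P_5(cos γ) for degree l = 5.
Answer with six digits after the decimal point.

0.144656

Addition theorem: P_5(cos γ) = (4π/11) Σ_m Y*_{lm}(Ω₁) Y_{lm}(Ω₂), m = −5…5:
  m=-5: Y*=(-0.151142, -0.389957)  Y=(0.002405, 0.043748)  product (0.016696, -0.007550)
  m=-4: Y*=(-0.156260, -0.223590)  Y=(-0.144817, -0.095788)  product (0.001212, 0.047348)
  m=-3: Y*=(0.154513, 0.135689)  Y=(0.355113, -0.128466)  product (0.072301, 0.028335)
  m=-2: Y*=(0.255560, 0.133182)  Y=(-0.123642, 0.411046)  product (-0.086342, 0.088580)
  m=-1: Y*=(-0.141273, -0.034603)  Y=(-0.034010, -0.045746)  product (0.003222, 0.007640)
  m=+0: Y*=(-0.289364, -0.000000)  Y=(-0.388600, 0.000000)  product (0.112447, 0.000000)
  m=+1: Y*=(0.141273, -0.034603)  Y=(0.034010, -0.045746)  product (0.003222, -0.007640)
  m=+2: Y*=(0.255560, -0.133182)  Y=(-0.123642, -0.411046)  product (-0.086342, -0.088580)
  m=+3: Y*=(-0.154513, 0.135689)  Y=(-0.355113, -0.128466)  product (0.072301, -0.028335)
  m=+4: Y*=(-0.156260, 0.223590)  Y=(-0.144817, 0.095788)  product (0.001212, -0.047348)
  m=+5: Y*=(0.151142, -0.389957)  Y=(-0.002405, 0.043748)  product (0.016696, 0.007550)
Accumulated sum (0.126625, 0.000000); after 4π/(2l+1) scaling, (0.144656, 0.000000) ⇒ P_5 = 0.144656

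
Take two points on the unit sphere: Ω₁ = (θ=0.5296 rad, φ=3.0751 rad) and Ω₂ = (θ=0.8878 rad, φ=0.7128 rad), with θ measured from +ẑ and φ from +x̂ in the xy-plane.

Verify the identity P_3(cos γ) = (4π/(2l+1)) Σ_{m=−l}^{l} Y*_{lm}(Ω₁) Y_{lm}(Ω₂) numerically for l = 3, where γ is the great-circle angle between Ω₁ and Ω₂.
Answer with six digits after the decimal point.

Term-by-term m-sum for l=3 (normalisation 4π/7 = 1.795196):
  term(m=-3) = +0.007270+0.007541i   from Y*(Ω₁)=-0.052727+0.010660i, Y(Ω₂)=-0.104688-0.164192i
  term(m=-2) = +0.001067-0.087350i   from Y*(Ω₁)=+0.223108-0.029846i, Y(Ω₂)=+0.056151-0.384002i
  term(m=-1) = -0.078644+0.077689i   from Y*(Ω₁)=-0.443744+0.029549i, Y(Ω₂)=+0.188052-0.162554i
  term(m=+0) = -0.055373+0.000000i   from Y*(Ω₁)=+0.233143-0.000000i, Y(Ω₂)=-0.237506+0.000000i
  term(m=+1) = -0.078644-0.077689i   from Y*(Ω₁)=+0.443744+0.029549i, Y(Ω₂)=-0.188052-0.162554i
  term(m=+2) = +0.001067+0.087350i   from Y*(Ω₁)=+0.223108+0.029846i, Y(Ω₂)=+0.056151+0.384002i
  term(m=+3) = +0.007270-0.007541i   from Y*(Ω₁)=+0.052727+0.010660i, Y(Ω₂)=+0.104688-0.164192i
Total Σ_m = -0.195987-0.000000i. Multiply by 1.795196: -0.351835-0.000000i. P_3(cos γ) = -0.351835

-0.351835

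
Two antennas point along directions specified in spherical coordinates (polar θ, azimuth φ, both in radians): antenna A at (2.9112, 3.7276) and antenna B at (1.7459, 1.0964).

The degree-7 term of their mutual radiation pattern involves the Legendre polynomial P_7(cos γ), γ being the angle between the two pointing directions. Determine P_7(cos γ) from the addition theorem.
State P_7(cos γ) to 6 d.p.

Expand P_7 via completeness: Σ_{m} conj(Y_{7,m}) at Ω₁ times Y_{7,m} at Ω₂ —
  m=-7: (0.000009, 0.000013) × (0.080006, -0.441722) = (0.000007, -0.000003)  (running Σ = (0.000007, -0.000003))
  m=-6: (0.000240, 0.000094) × (-0.284303, 0.086457) = (-0.000077, -0.000006)  (running Σ = (-0.000070, -0.000009))
  m=-5: (0.002522, -0.000542) × (-0.143128, -0.147720) = (-0.000441, -0.000295)  (running Σ = (-0.000511, -0.000304))
  m=-4: (0.012651, -0.012962) × (-0.100533, 0.296610) = (0.002573, 0.005055)  (running Σ = (0.002062, 0.004751))
  m=-3: (0.016900, -0.089209) × (-0.117930, 0.017535) = (-0.000429, 0.010817)  (running Σ = (0.001633, 0.015568))
  m=-2: (-0.120942, -0.287030) × (0.181612, 0.253316) = (0.050745, -0.082765)  (running Σ = (0.052378, -0.067196))
  m=-1: (-0.529429, -0.351429) × (-0.038696, 0.075355) = (0.046969, -0.026297)  (running Σ = (0.099346, -0.093493))
  m=0: (-0.418192, -0.000000) × (0.310080, 0.000000) = (-0.129673, -0.000000)  (running Σ = (-0.030327, -0.093493))
  m=1: (0.529429, -0.351429) × (0.038696, 0.075355) = (0.046969, 0.026297)  (running Σ = (0.016642, -0.067196))
  m=2: (-0.120942, 0.287030) × (0.181612, -0.253316) = (0.050745, 0.082765)  (running Σ = (0.067387, 0.015568))
  m=3: (-0.016900, -0.089209) × (0.117930, 0.017535) = (-0.000429, -0.010817)  (running Σ = (0.066958, 0.004751))
  m=4: (0.012651, 0.012962) × (-0.100533, -0.296610) = (0.002573, -0.005055)  (running Σ = (0.069531, -0.000304))
  m=5: (-0.002522, -0.000542) × (0.143128, -0.147720) = (-0.000441, 0.000295)  (running Σ = (0.069090, -0.000009))
  m=6: (0.000240, -0.000094) × (-0.284303, -0.086457) = (-0.000077, 0.000006)  (running Σ = (0.069013, -0.000003))
  m=7: (-0.000009, 0.000013) × (-0.080006, -0.441722) = (0.000007, 0.000003)  (running Σ = (0.069020, -0.000000))
Σ over m = (0.069020, -0.000000); ×(4π/15) → (0.057822, -0.000000). Real part: 0.057822

0.057822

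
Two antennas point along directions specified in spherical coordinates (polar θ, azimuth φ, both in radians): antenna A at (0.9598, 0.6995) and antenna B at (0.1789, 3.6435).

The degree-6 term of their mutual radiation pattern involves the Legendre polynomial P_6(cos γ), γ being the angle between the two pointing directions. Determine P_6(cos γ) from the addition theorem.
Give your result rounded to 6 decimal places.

Addition theorem: P_6(cos γ) = (4π/13) Σ_m Y*_{lm}(Ω₁) Y_{lm}(Ω₂), m = −6…6:
  [-6]  conj(Y_{6,-6})(Ω₁) = -0.07190 - 0.12692j ; Y_{6,-6}(Ω₂) = -0.00002 - 0.00000j ; Δ = 0.00000 + 0.00000j
  [-5]  conj(Y_{6,-5})(Ω₁) = -0.33174 - 0.12332j ; Y_{6,-5}(Ω₂) = 0.00024 + 0.00017j ; Δ = -0.00006 - 0.00009j
  [-4]  conj(Y_{6,-4})(Ω₁) = -0.39617 + 0.14174j ; Y_{6,-4}(Ω₂) = -0.00146 - 0.00313j ; Δ = 0.00102 + 0.00103j
  [-3]  conj(Y_{6,-3})(Ω₁) = -0.06413 + 0.11004j ; Y_{6,-3}(Ω₂) = -0.00180 + 0.02758j ; Δ = -0.00292 - 0.00197j
  [-2]  conj(Y_{6,-2})(Ω₁) = -0.05041 - 0.29056j ; Y_{6,-2}(Ω₂) = 0.08039 - 0.12626j ; Δ = -0.04074 - 0.01699j
  [-1]  conj(Y_{6,-1})(Ω₁) = -0.19241 - 0.16190j ; Y_{6,-1}(Ω₂) = -0.43594 + 0.23924j ; Δ = 0.12261 + 0.02455j
  [+0]  conj(Y_{6,0})(Ω₁) = 0.23344 + 0.00000j ; Y_{6,0}(Ω₂) = 0.70256 + 0.00000j ; Δ = 0.16401 + 0.00000j
  [+1]  conj(Y_{6,1})(Ω₁) = 0.19241 - 0.16190j ; Y_{6,1}(Ω₂) = 0.43594 + 0.23924j ; Δ = 0.12261 - 0.02455j
  [+2]  conj(Y_{6,2})(Ω₁) = -0.05041 + 0.29056j ; Y_{6,2}(Ω₂) = 0.08039 + 0.12626j ; Δ = -0.04074 + 0.01699j
  [+3]  conj(Y_{6,3})(Ω₁) = 0.06413 + 0.11004j ; Y_{6,3}(Ω₂) = 0.00180 + 0.02758j ; Δ = -0.00292 + 0.00197j
  [+4]  conj(Y_{6,4})(Ω₁) = -0.39617 - 0.14174j ; Y_{6,4}(Ω₂) = -0.00146 + 0.00313j ; Δ = 0.00102 - 0.00103j
  [+5]  conj(Y_{6,5})(Ω₁) = 0.33174 - 0.12332j ; Y_{6,5}(Ω₂) = -0.00024 + 0.00017j ; Δ = -0.00006 + 0.00009j
  [+6]  conj(Y_{6,6})(Ω₁) = -0.07190 + 0.12692j ; Y_{6,6}(Ω₂) = -0.00002 + 0.00000j ; Δ = 0.00000 - 0.00000j
Total Σ_m = 0.32385 + 0.00000j. Multiply by 0.966644: 0.31304 + 0.00000j. P_6(cos γ) = 0.313044

0.313044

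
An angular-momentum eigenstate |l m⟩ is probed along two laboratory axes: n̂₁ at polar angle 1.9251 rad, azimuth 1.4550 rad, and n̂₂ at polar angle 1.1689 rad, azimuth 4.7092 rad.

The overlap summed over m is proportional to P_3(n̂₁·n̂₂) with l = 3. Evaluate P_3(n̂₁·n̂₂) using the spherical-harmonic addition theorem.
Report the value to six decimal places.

-0.960731

Addition theorem: P_3(cos γ) = (4π/7) Σ_m Y*_{lm}(Ω₁) Y_{lm}(Ω₂), m = −3…3:
  m=-3: (-0.117184, -0.323648) × (0.003111, -0.325212) = (-0.105619, 0.037103)  (running Σ = (-0.105619, 0.037103))
  m=-2: (0.303561, -0.071587) × (-0.338590, -0.002160) = (-0.102937, 0.023583)  (running Σ = (-0.208556, 0.060686))
  m=-1: (-0.013944, -0.119881) × (0.000223, -0.069881) = (-0.008381, 0.000948)  (running Σ = (-0.216937, 0.061633))
  m=0: (0.310489, -0.000000) × (-0.326243, 0.000000) = (-0.101295, 0.000000)  (running Σ = (-0.318231, 0.061633))
  m=1: (0.013944, -0.119881) × (-0.000223, -0.069881) = (-0.008381, -0.000948)  (running Σ = (-0.326612, 0.060686))
  m=2: (0.303561, 0.071587) × (-0.338590, 0.002160) = (-0.102937, -0.023583)  (running Σ = (-0.429549, 0.037103))
  m=3: (0.117184, -0.323648) × (-0.003111, -0.325212) = (-0.105619, -0.037103)  (running Σ = (-0.535168, 0.000000))
Σ over m = (-0.535168, 0.000000); ×(4π/7) → (-0.960731, 0.000000). Real part: -0.960731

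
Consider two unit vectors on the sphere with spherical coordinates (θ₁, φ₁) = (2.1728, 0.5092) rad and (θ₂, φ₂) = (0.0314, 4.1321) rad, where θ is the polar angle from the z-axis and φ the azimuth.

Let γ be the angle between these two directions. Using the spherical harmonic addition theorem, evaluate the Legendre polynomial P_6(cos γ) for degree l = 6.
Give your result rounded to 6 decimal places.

Expand P_6 via completeness: Σ_{m} conj(Y_{6,m}) at Ω₁ times Y_{6,m} at Ω₂ —
  term(m=-6) = -0.000000-0.000000i   from Y*(Ω₁)=-0.150870+0.013067i, Y(Ω₂)=+0.000000+0.000000i
  term(m=-5) = -0.000000-0.000000i   from Y*(Ω₁)=+0.298373-0.202203i, Y(Ω₂)=-0.000000-0.000000i
  term(m=-4) = -0.000001-0.000001i   from Y*(Ω₁)=-0.186982+0.371772i, Y(Ω₂)=-0.000002+0.000003i
  term(m=-3) = +0.000002-0.000017i   from Y*(Ω₁)=-0.004705-0.108862i, Y(Ω₂)=+0.000159+0.000027i
  term(m=-2) = -0.000893+0.001282i   from Y*(Ω₁)=-0.160052-0.259654i, Y(Ω₂)=-0.002042-0.004696i
  term(m=-1) = -0.021531+0.011245i   from Y*(Ω₁)=+0.205988+0.115005i, Y(Ω₂)=-0.056450+0.086108i
  term(m=+0) = +0.249280+0.000000i   from Y*(Ω₁)=+0.247645-0.000000i, Y(Ω₂)=+1.006604+0.000000i
  term(m=+1) = -0.021531-0.011245i   from Y*(Ω₁)=-0.205988+0.115005i, Y(Ω₂)=+0.056450+0.086108i
  term(m=+2) = -0.000893-0.001282i   from Y*(Ω₁)=-0.160052+0.259654i, Y(Ω₂)=-0.002042+0.004696i
  term(m=+3) = +0.000002+0.000017i   from Y*(Ω₁)=+0.004705-0.108862i, Y(Ω₂)=-0.000159+0.000027i
  term(m=+4) = -0.000001+0.000001i   from Y*(Ω₁)=-0.186982-0.371772i, Y(Ω₂)=-0.000002-0.000003i
  term(m=+5) = -0.000000+0.000000i   from Y*(Ω₁)=-0.298373-0.202203i, Y(Ω₂)=+0.000000-0.000000i
  term(m=+6) = -0.000000+0.000000i   from Y*(Ω₁)=-0.150870-0.013067i, Y(Ω₂)=+0.000000-0.000000i
Σ over m = +0.204437+0.000000i; ×(4π/13) → +0.197618+0.000000i. Real part: 0.197618

0.197618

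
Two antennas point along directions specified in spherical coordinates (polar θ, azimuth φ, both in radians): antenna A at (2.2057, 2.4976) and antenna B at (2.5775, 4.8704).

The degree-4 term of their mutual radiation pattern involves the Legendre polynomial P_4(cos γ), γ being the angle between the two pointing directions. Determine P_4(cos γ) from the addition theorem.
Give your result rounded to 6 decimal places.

Summing Y*_{l m}(θ₁,φ₁)·Y_{l m}(θ₂,φ₂) over m ∈ [−4, 4]; prefactor 4π/(2·4+1) = 1.396263:
  [-4]  conj(Y_{4,-4})(Ω₁) = (-0.156993, -0.099661) ; Y_{4,-4}(Ω₂) = (0.029174, -0.021363) ; Δ = (-0.006709, 0.000446)
  [-3]  conj(Y_{4,-3})(Ω₁) = (-0.136917, -0.362451) ; Y_{4,-3}(Ω₂) = (0.073792, 0.143831) ; Δ = (0.042028, -0.046439)
  [-2]  conj(Y_{4,-2})(Ω₁) = (0.088493, -0.304516) ; Y_{4,-2}(Ω₂) = (-0.363466, 0.118846) ; Δ = (0.004027, 0.121198)
  [-1]  conj(Y_{4,-1})(Ω₁) = (-0.097128, 0.072921) ; Y_{4,-1}(Ω₂) = (-0.067237, -0.421973) ; Δ = (0.037301, 0.036083)
  [+0]  conj(Y_{4,0})(Ω₁) = (-0.340853, -0.000000) ; Y_{4,0}(Ω₂) = (-0.060736, 0.000000) ; Δ = (0.020702, 0.000000)
  [+1]  conj(Y_{4,1})(Ω₁) = (0.097128, 0.072921) ; Y_{4,1}(Ω₂) = (0.067237, -0.421973) ; Δ = (0.037301, -0.036083)
  [+2]  conj(Y_{4,2})(Ω₁) = (0.088493, 0.304516) ; Y_{4,2}(Ω₂) = (-0.363466, -0.118846) ; Δ = (0.004027, -0.121198)
  [+3]  conj(Y_{4,3})(Ω₁) = (0.136917, -0.362451) ; Y_{4,3}(Ω₂) = (-0.073792, 0.143831) ; Δ = (0.042028, 0.046439)
  [+4]  conj(Y_{4,4})(Ω₁) = (-0.156993, 0.099661) ; Y_{4,4}(Ω₂) = (0.029174, 0.021363) ; Δ = (-0.006709, -0.000446)
Accumulated sum (0.173996, -0.000000); after 4π/(2l+1) scaling, (0.242944, -0.000000) ⇒ P_4 = 0.242944

0.242944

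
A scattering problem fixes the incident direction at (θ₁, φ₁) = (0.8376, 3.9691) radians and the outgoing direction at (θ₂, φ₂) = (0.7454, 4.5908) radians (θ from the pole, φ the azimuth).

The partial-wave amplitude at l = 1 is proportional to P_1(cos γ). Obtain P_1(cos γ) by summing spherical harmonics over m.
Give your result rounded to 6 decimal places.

0.901453

Summing Y*_{l m}(θ₁,φ₁)·Y_{l m}(θ₂,φ₂) over m ∈ [−1, 1]; prefactor 4π/(2·1+1) = 4.188790:
  [-1]  conj(Y_{1,-1})(Ω₁) = (-0.173723, -0.189006) ; Y_{1,-1}(Ω₂) = (-0.028423, 0.232607) ; Δ = (0.048902, -0.035037)
  [+0]  conj(Y_{1,0})(Ω₁) = (0.326996, -0.000000) ; Y_{1,0}(Ω₂) = (0.359033, 0.000000) ; Δ = (0.117403, 0.000000)
  [+1]  conj(Y_{1,1})(Ω₁) = (0.173723, -0.189006) ; Y_{1,1}(Ω₂) = (0.028423, 0.232607) ; Δ = (0.048902, 0.035037)
Accumulated sum (0.215206, 0.000000); after 4π/(2l+1) scaling, (0.901453, 0.000000) ⇒ P_1 = 0.901453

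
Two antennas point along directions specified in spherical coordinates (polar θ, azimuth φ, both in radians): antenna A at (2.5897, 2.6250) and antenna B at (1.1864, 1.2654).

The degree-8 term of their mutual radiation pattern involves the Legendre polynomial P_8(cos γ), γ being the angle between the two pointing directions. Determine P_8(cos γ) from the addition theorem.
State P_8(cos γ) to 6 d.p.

Term-by-term m-sum for l=8 (normalisation 4π/17 = 0.739198):
  m=-8: -0.00161 + 0.00246j × -0.21530 + 0.18077j = -0.00010 - 0.00082j  (running Σ = -0.00010 - 0.00082j)
  m=-7: -0.01701 + 0.00874j × -0.38371 - 0.24431j = 0.00866 + 0.00080j  (running Σ = 0.00856 - 0.00002j)
  m=-6: -0.07716 - 0.00325j × 0.06854 - 0.25601j = -0.00612 + 0.01953j  (running Σ = 0.00244 + 0.01951j)
  m=-5: -0.18323 - 0.11453j × -0.18575 + 0.00814j = 0.03497 + 0.01978j  (running Σ = 0.03741 + 0.03929j)
  m=-4: -0.19843 - 0.36707j × -0.11718 - 0.32182j = -0.09488 + 0.10687j  (running Σ = -0.05746 + 0.14616j)
  m=-3: 0.01048 - 0.49865j × -0.02380 + 0.01827j = 0.00886 + 0.01206j  (running Σ = -0.04860 + 0.15823j)
  m=-2: 0.10263 - 0.17215j × -0.27485 - 0.19242j = -0.06133 + 0.02757j  (running Σ = -0.10994 + 0.18579j)
  m=-1: -0.28579 + 0.16234j × 0.01075 - 0.03410j = 0.00246 + 0.01149j  (running Σ = -0.10747 + 0.19728j)
  m=0: -0.32344 + 0.00000j × -0.32741 + 0.00000j = 0.10590 + 0.00000j  (running Σ = -0.00158 + 0.19728j)
  m=1: 0.28579 + 0.16234j × -0.01075 - 0.03410j = 0.00246 - 0.01149j  (running Σ = 0.00089 + 0.18579j)
  m=2: 0.10263 + 0.17215j × -0.27485 + 0.19242j = -0.06133 - 0.02757j  (running Σ = -0.06045 + 0.15823j)
  m=3: -0.01048 - 0.49865j × 0.02380 + 0.01827j = 0.00886 - 0.01206j  (running Σ = -0.05159 + 0.14616j)
  m=4: -0.19843 + 0.36707j × -0.11718 + 0.32182j = -0.09488 - 0.10687j  (running Σ = -0.14646 + 0.03929j)
  m=5: 0.18323 - 0.11453j × 0.18575 + 0.00814j = 0.03497 - 0.01978j  (running Σ = -0.11149 + 0.01951j)
  m=6: -0.07716 + 0.00325j × 0.06854 + 0.25601j = -0.00612 - 0.01953j  (running Σ = -0.11761 - 0.00002j)
  m=7: 0.01701 + 0.00874j × 0.38371 - 0.24431j = 0.00866 - 0.00080j  (running Σ = -0.10895 - 0.00082j)
  m=8: -0.00161 - 0.00246j × -0.21530 - 0.18077j = -0.00010 + 0.00082j  (running Σ = -0.10905 + 0.00000j)
Σ over m = -0.10905 + 0.00000j; ×(4π/17) → -0.08061 + 0.00000j. Real part: -0.080609

-0.080609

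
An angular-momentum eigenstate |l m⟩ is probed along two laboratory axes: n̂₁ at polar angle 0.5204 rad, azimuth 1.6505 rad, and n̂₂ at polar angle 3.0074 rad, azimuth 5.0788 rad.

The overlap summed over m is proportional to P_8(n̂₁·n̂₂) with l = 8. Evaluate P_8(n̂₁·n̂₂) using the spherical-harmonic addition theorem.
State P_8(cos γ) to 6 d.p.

-0.358514

Expand P_8 via completeness: Σ_{m} conj(Y_{8,m}) at Ω₁ times Y_{8,m} at Ω₂ —
  m=-8: Y*=(0.001547, 0.001146)  Y=(-0.000000, -0.000000)  product (-0.000000, -0.000000)
  m=-7: Y*=(0.007116, -0.011403)  Y=(0.000001, -0.000001)  product (-0.000000, -0.000000)
  m=-6: Y*=(-0.051975, -0.026942)  Y=(0.000017, 0.000024)  product (-0.000000, -0.000002)
  m=-5: Y*=(-0.068992, 0.163858)  Y=(-0.000392, 0.000105)  product (0.000010, -0.000071)
  m=-4: Y*=(0.358569, 0.118354)  Y=(0.000434, -0.004113)  product (0.000642, -0.001423)
  m=-3: Y*=(0.121965, -0.500318)  Y=(0.027852, 0.014203)  product (0.010503, -0.012203)
  m=-2: Y*=(-0.299771, -0.048195)  Y=(-0.124196, 0.111778)  product (0.042617, -0.027522)
  m=-1: Y*=(0.019646, -0.245967)  Y=(-0.201116, -0.524095)  product (-0.132861, 0.039172)
  m=+0: Y*=(-0.400858, -0.000000)  Y=(0.815318, 0.000000)  product (-0.326826, -0.000000)
  m=+1: Y*=(-0.019646, -0.245967)  Y=(0.201116, -0.524095)  product (-0.132861, -0.039172)
  m=+2: Y*=(-0.299771, 0.048195)  Y=(-0.124196, -0.111778)  product (0.042617, 0.027522)
  m=+3: Y*=(-0.121965, -0.500318)  Y=(-0.027852, 0.014203)  product (0.010503, 0.012203)
  m=+4: Y*=(0.358569, -0.118354)  Y=(0.000434, 0.004113)  product (0.000642, 0.001423)
  m=+5: Y*=(0.068992, 0.163858)  Y=(0.000392, 0.000105)  product (0.000010, 0.000071)
  m=+6: Y*=(-0.051975, 0.026942)  Y=(0.000017, -0.000024)  product (-0.000000, 0.000002)
  m=+7: Y*=(-0.007116, -0.011403)  Y=(-0.000001, -0.000001)  product (-0.000000, 0.000000)
  m=+8: Y*=(0.001547, -0.001146)  Y=(-0.000000, 0.000000)  product (-0.000000, 0.000000)
Σ over m = (-0.485004, -0.000000); ×(4π/17) → (-0.358514, -0.000000). Real part: -0.358514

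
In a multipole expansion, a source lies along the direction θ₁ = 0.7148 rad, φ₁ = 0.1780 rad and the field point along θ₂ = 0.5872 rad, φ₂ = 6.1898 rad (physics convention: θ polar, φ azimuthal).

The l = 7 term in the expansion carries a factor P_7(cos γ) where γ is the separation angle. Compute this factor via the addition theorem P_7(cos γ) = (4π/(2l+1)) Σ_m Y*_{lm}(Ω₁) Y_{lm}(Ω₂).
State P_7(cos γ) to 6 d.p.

Term-by-term m-sum for l=7 (normalisation 4π/15 = 0.837758):
  m=-7: Y*=0.00829 + 0.02463j  Y=0.00636 + 0.00487j  product -0.00007 + 0.00020j
  m=-6: Y*=0.05400 + 0.09819j  Y=0.03816 + 0.02394j  product -0.00029 + 0.00504j
  m=-5: Y*=0.17925 + 0.22130j  Y=0.13699 + 0.06906j  product 0.00927 + 0.04269j
  m=-4: Y*=0.34192 + 0.29508j  Y=0.32207 + 0.12623j  product 0.07287 + 0.13820j
  m=-3: Y*=0.31849 + 0.18833j  Y=0.46909 + 0.13497j  product 0.12398 + 0.13133j
  m=-2: Y*=-0.05805 - 0.02159j  Y=0.29267 + 0.05531j  product -0.01580 - 0.00953j
  m=-1: Y*=-0.38864 - 0.06992j  Y=-0.22509 - 0.02108j  product 0.08601 + 0.02393j
  m=+0: Y*=-0.06078 + 0.00000j  Y=-0.38327 + 0.00000j  product 0.02330 + 0.00000j
  m=+1: Y*=0.38864 - 0.06992j  Y=0.22509 - 0.02108j  product 0.08601 - 0.02393j
  m=+2: Y*=-0.05805 + 0.02159j  Y=0.29267 - 0.05531j  product -0.01580 + 0.00953j
  m=+3: Y*=-0.31849 + 0.18833j  Y=-0.46909 + 0.13497j  product 0.12398 - 0.13133j
  m=+4: Y*=0.34192 - 0.29508j  Y=0.32207 - 0.12623j  product 0.07287 - 0.13820j
  m=+5: Y*=-0.17925 + 0.22130j  Y=-0.13699 + 0.06906j  product 0.00927 - 0.04269j
  m=+6: Y*=0.05400 - 0.09819j  Y=0.03816 - 0.02394j  product -0.00029 - 0.00504j
  m=+7: Y*=-0.00829 + 0.02463j  Y=-0.00636 + 0.00487j  product -0.00007 - 0.00020j
Total Σ_m = 0.57526 - 0.00000j. Multiply by 0.837758: 0.48193 - 0.00000j. P_7(cos γ) = 0.481927

0.481927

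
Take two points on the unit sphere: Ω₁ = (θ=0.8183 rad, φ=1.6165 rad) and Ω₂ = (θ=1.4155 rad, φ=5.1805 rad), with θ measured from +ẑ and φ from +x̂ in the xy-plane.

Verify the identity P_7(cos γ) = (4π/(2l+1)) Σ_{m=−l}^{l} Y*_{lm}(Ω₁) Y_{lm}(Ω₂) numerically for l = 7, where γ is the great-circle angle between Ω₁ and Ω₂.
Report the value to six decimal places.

-0.302903

Expand P_7 via completeness: Σ_{m} conj(Y_{7,m}) at Ω₁ times Y_{7,m} at Ω₂ —
  m=-7: Y*=0.01737 - 0.05243j  Y=0.06192 + 0.45522j  product 0.02494 + 0.00466j
  m=-6: Y*=-0.18626 - 0.05240j  Y=0.25434 + 0.08795j  product -0.04277 - 0.02971j
  m=-5: Y*=-0.08740 + 0.37579j  Y=-0.17087 + 0.16561j  product -0.04730 - 0.07869j
  m=-4: Y*=0.43032 + 0.07956j  Y=0.08639 + 0.27766j  product 0.01509 + 0.12636j
  m=-3: Y*=0.01984 - 0.14380j  Y=-0.15812 - 0.02657j  product -0.00696 + 0.02221j
  m=-2: Y*=0.29396 + 0.02695j  Y=-0.17435 + 0.23684j  product -0.05763 + 0.06492j
  m=-1: Y*=0.01325 - 0.28982j  Y=-0.05831 - 0.11532j  product -0.03420 + 0.01537j
  m=+0: Y*=0.21728 + 0.00000j  Y=-0.29419 + 0.00000j  product -0.06392 + 0.00000j
  m=+1: Y*=-0.01325 - 0.28982j  Y=0.05831 - 0.11532j  product -0.03420 - 0.01537j
  m=+2: Y*=0.29396 - 0.02695j  Y=-0.17435 - 0.23684j  product -0.05763 - 0.06492j
  m=+3: Y*=-0.01984 - 0.14380j  Y=0.15812 - 0.02657j  product -0.00696 - 0.02221j
  m=+4: Y*=0.43032 - 0.07956j  Y=0.08639 - 0.27766j  product 0.01509 - 0.12636j
  m=+5: Y*=0.08740 + 0.37579j  Y=0.17087 + 0.16561j  product -0.04730 + 0.07869j
  m=+6: Y*=-0.18626 + 0.05240j  Y=0.25434 - 0.08795j  product -0.04277 + 0.02971j
  m=+7: Y*=-0.01737 - 0.05243j  Y=-0.06192 + 0.45522j  product 0.02494 - 0.00466j
Σ over m = -0.36156 - 0.00000j; ×(4π/15) → -0.30290 - 0.00000j. Real part: -0.302903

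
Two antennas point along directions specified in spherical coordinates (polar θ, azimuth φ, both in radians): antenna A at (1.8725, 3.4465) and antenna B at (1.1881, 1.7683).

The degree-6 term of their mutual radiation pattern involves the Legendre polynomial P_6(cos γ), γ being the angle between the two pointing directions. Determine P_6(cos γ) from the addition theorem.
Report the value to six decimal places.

-0.068543

Summing Y*_{l m}(θ₁,φ₁)·Y_{l m}(θ₂,φ₂) over m ∈ [−6, 6]; prefactor 4π/(2·6+1) = 0.966644:
  term(m=-6) = (-0.090102, -0.067706)   from Y*(Ω₁)=(-0.093635, 0.353909), Y(Ω₂)=(-0.115842, 0.285238)
  term(m=-5) = (0.086674, -0.145577)   from Y*(Ω₁)=(0.018250, 0.394234), Y(Ω₂)=(-0.358321, -0.236443)
  term(m=-4) = (-0.001093, -0.000501)   from Y*(Ω₁)=(-0.002932, -0.008002), Y(Ω₂)=(0.099285, -0.100206)
  term(m=-3) = (-0.030817, 0.092310)   from Y*(Ω₁)=(-0.208525, -0.270870), Y(Ω₂)=(-0.158985, -0.236164)
  term(m=-2) = (-0.023445, -0.005115)   from Y*(Ω₁)=(-0.080829, -0.056470), Y(Ω₂)=(0.224632, -0.093654)
  term(m=-1) = (0.006802, -0.063089)   from Y*(Ω₁)=(0.290825, 0.091529), Y(Ω₂)=(-0.040838, -0.204077)
  term(m=+0) = (0.033054, 0.000000)   from Y*(Ω₁)=(0.125506, -0.000000), Y(Ω₂)=(0.263363, 0.000000)
  term(m=+1) = (0.006802, 0.063089)   from Y*(Ω₁)=(-0.290825, 0.091529), Y(Ω₂)=(0.040838, -0.204077)
  term(m=+2) = (-0.023445, 0.005115)   from Y*(Ω₁)=(-0.080829, 0.056470), Y(Ω₂)=(0.224632, 0.093654)
  term(m=+3) = (-0.030817, -0.092310)   from Y*(Ω₁)=(0.208525, -0.270870), Y(Ω₂)=(0.158985, -0.236164)
  term(m=+4) = (-0.001093, 0.000501)   from Y*(Ω₁)=(-0.002932, 0.008002), Y(Ω₂)=(0.099285, 0.100206)
  term(m=+5) = (0.086674, 0.145577)   from Y*(Ω₁)=(-0.018250, 0.394234), Y(Ω₂)=(0.358321, -0.236443)
  term(m=+6) = (-0.090102, 0.067706)   from Y*(Ω₁)=(-0.093635, -0.353909), Y(Ω₂)=(-0.115842, -0.285238)
Accumulated sum (-0.070908, 0.000000); after 4π/(2l+1) scaling, (-0.068543, 0.000000) ⇒ P_6 = -0.068543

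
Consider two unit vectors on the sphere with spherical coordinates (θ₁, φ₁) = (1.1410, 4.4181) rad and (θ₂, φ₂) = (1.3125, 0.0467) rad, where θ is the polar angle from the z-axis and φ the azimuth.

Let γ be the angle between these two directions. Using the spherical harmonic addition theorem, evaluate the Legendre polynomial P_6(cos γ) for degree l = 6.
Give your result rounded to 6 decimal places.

-0.105525

Expand P_6 via completeness: Σ_{m} conj(Y_{6,m}) at Ω₁ times Y_{6,m} at Ω₂ —
  term(m=-6) = +0.049206+0.095649i   from Y*(Ω₁)=+0.052807+0.267453i, Y(Ω₂)=+0.379173-0.109115i
  term(m=-5) = -0.154909+0.020906i   from Y*(Ω₁)=-0.430740-0.042936i, Y(Ω₂)=+0.351306-0.083554i
  term(m=-4) = -0.004007+0.019093i   from Y*(Ω₁)=+0.085030-0.204735i, Y(Ω₂)=-0.086471+0.016343i
  term(m=-3) = +0.065118+0.039730i   from Y*(Ω₁)=-0.171718-0.141128i, Y(Ω₂)=-0.339829+0.047924i
  term(m=-2) = -0.002441+0.001982i   from Y*(Ω₁)=+0.253060-0.168917i, Y(Ω₂)=-0.010291+0.000964i
  term(m=-1) = -0.013284-0.037437i   from Y*(Ω₁)=-0.035579-0.117386i, Y(Ω₂)=+0.323500-0.015118i
  term(m=+0) = +0.011469+0.000000i   from Y*(Ω₁)=+0.314276-0.000000i, Y(Ω₂)=+0.036492+0.000000i
  term(m=+1) = -0.013284+0.037437i   from Y*(Ω₁)=+0.035579-0.117386i, Y(Ω₂)=-0.323500-0.015118i
  term(m=+2) = -0.002441-0.001982i   from Y*(Ω₁)=+0.253060+0.168917i, Y(Ω₂)=-0.010291-0.000964i
  term(m=+3) = +0.065118-0.039730i   from Y*(Ω₁)=+0.171718-0.141128i, Y(Ω₂)=+0.339829+0.047924i
  term(m=+4) = -0.004007-0.019093i   from Y*(Ω₁)=+0.085030+0.204735i, Y(Ω₂)=-0.086471-0.016343i
  term(m=+5) = -0.154909-0.020906i   from Y*(Ω₁)=+0.430740-0.042936i, Y(Ω₂)=-0.351306-0.083554i
  term(m=+6) = +0.049206-0.095649i   from Y*(Ω₁)=+0.052807-0.267453i, Y(Ω₂)=+0.379173+0.109115i
Accumulated sum -0.109166+0.000000i; after 4π/(2l+1) scaling, -0.105525+0.000000i ⇒ P_6 = -0.105525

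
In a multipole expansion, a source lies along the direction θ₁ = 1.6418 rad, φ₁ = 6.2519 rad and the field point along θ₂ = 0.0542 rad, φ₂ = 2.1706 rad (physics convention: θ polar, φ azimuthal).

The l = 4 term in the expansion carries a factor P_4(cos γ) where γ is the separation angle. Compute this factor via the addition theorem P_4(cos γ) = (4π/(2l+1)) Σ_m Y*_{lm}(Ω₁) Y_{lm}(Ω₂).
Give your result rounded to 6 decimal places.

Summing Y*_{l m}(θ₁,φ₁)·Y_{l m}(θ₂,φ₂) over m ∈ [−4, 4]; prefactor 4π/(2·4+1) = 1.396263:
  m=-4: Y*=+0.434663-0.054680i  Y=-0.000003-0.000003i  product -0.000001-0.000001i
  m=-3: Y*=-0.087741+0.008259i  Y=+0.000194-0.000045i  product -0.000017+0.000006i
  m=-2: Y*=-0.320485+0.020079i  Y=-0.002129+0.005471i  product +0.000573-0.001796i
  m=-1: Y*=+0.099206-0.003105i  Y=-0.057486-0.084063i  product -0.005964-0.008161i
  m=+0: Y*=+0.301478-0.000000i  Y=+0.833898+0.000000i  product +0.251402+0.000000i
  m=+1: Y*=-0.099206-0.003105i  Y=+0.057486-0.084063i  product -0.005964+0.008161i
  m=+2: Y*=-0.320485-0.020079i  Y=-0.002129-0.005471i  product +0.000573+0.001796i
  m=+3: Y*=+0.087741+0.008259i  Y=-0.000194-0.000045i  product -0.000017-0.000006i
  m=+4: Y*=+0.434663+0.054680i  Y=-0.000003+0.000003i  product -0.000001+0.000001i
Accumulated sum +0.240583+0.000000i; after 4π/(2l+1) scaling, +0.335917+0.000000i ⇒ P_4 = 0.335917

0.335917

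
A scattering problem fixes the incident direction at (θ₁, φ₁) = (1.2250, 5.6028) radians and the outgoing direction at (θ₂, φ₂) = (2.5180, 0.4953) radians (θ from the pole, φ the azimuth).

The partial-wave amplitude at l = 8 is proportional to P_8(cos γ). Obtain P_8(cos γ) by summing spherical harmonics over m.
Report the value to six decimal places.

Summing Y*_{l m}(θ₁,φ₁)·Y_{l m}(θ₂,φ₂) over m ∈ [−8, 8]; prefactor 4π/(2·8+1) = 0.739198:
  term(m=-8) = (-0.002204, -0.000043)   from Y*(Ω₁)=(0.211128, 0.235590), Y(Ω₂)=(-0.004751, 0.005100)
  term(m=-7) = (0.006485, 0.016435)   from Y*(Ω₁)=(0.022925, 0.455312), Y(Ω₂)=(0.036720, -0.012393)
  term(m=-6) = (0.017958, -0.017445)   from Y*(Ω₁)=(-0.111233, 0.152534), Y(Ω₂)=(-0.130710, -0.022409)
  term(m=-5) = (0.073574, 0.031520)   from Y*(Ω₁)=(0.250620, -0.066760), Y(Ω₂)=(0.242834, 0.190454)
  term(m=-4) = (0.001373, -0.142358)   from Y*(Ω₁)=(0.273228, 0.122033), Y(Ω₂)=(-0.189815, -0.436246)
  term(m=-3) = (0.047712, -0.019360)   from Y*(Ω₁)=(-0.058965, -0.115978), Y(Ω₂)=(-0.033558, 0.394331)
  term(m=-2) = (0.010647, 0.010750)   from Y*(Ω₁)=(0.066702, -0.312904), Y(Ω₂)=(-0.025925, 0.039553)
  term(m=-1) = (-0.011397, 0.027329)   from Y*(Ω₁)=(-0.055368, 0.044809), Y(Ω₂)=(0.365755, -0.197587)
  term(m=+0) = (0.028802, 0.000000)   from Y*(Ω₁)=(-0.321508, -0.000000), Y(Ω₂)=(-0.089583, 0.000000)
  term(m=+1) = (-0.011397, -0.027329)   from Y*(Ω₁)=(0.055368, 0.044809), Y(Ω₂)=(-0.365755, -0.197587)
  term(m=+2) = (0.010647, -0.010750)   from Y*(Ω₁)=(0.066702, 0.312904), Y(Ω₂)=(-0.025925, -0.039553)
  term(m=+3) = (0.047712, 0.019360)   from Y*(Ω₁)=(0.058965, -0.115978), Y(Ω₂)=(0.033558, 0.394331)
  term(m=+4) = (0.001373, 0.142358)   from Y*(Ω₁)=(0.273228, -0.122033), Y(Ω₂)=(-0.189815, 0.436246)
  term(m=+5) = (0.073574, -0.031520)   from Y*(Ω₁)=(-0.250620, -0.066760), Y(Ω₂)=(-0.242834, 0.190454)
  term(m=+6) = (0.017958, 0.017445)   from Y*(Ω₁)=(-0.111233, -0.152534), Y(Ω₂)=(-0.130710, 0.022409)
  term(m=+7) = (0.006485, -0.016435)   from Y*(Ω₁)=(-0.022925, 0.455312), Y(Ω₂)=(-0.036720, -0.012393)
  term(m=+8) = (-0.002204, 0.000043)   from Y*(Ω₁)=(0.211128, -0.235590), Y(Ω₂)=(-0.004751, -0.005100)
Total Σ_m = (0.317096, -0.000000). Multiply by 0.739198: (0.234397, -0.000000). P_8(cos γ) = 0.234397

0.234397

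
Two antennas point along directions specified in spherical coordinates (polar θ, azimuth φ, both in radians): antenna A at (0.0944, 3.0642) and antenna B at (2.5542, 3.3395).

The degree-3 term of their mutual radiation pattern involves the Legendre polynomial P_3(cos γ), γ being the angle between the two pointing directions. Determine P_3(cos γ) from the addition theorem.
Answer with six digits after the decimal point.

-0.011529

Expand P_3 via completeness: Σ_{m} conj(Y_{3,m}) at Ω₁ times Y_{3,m} at Ω₂ —
  m=-3: Y*=-0.00034 + 0.00008j  Y=-0.05886 + 0.03973j  product 0.00002 - 0.00002j
  m=-2: Y*=0.00893 - 0.00139j  Y=-0.24107 + 0.10074j  product -0.00201 + 0.00124j
  m=-1: Y*=-0.12014 + 0.00932j  Y=-0.43276 + 0.08678j  product 0.05118 - 0.01446j
  m=+0: Y*=0.72653 + 0.00000j  Y=-0.14424 + 0.00000j  product -0.10479 + 0.00000j
  m=+1: Y*=0.12014 + 0.00932j  Y=0.43276 + 0.08678j  product 0.05118 + 0.01446j
  m=+2: Y*=0.00893 + 0.00139j  Y=-0.24107 - 0.10074j  product -0.00201 - 0.00124j
  m=+3: Y*=0.00034 + 0.00008j  Y=0.05886 + 0.03973j  product 0.00002 + 0.00002j
Σ over m = -0.00642 - 0.00000j; ×(4π/7) → -0.01153 - 0.00000j. Real part: -0.011529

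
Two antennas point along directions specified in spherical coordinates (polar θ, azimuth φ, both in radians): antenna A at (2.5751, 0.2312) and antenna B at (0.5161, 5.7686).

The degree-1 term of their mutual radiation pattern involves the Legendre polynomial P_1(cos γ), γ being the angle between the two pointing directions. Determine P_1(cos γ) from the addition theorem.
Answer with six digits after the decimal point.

Term-by-term m-sum for l=1 (normalisation 4π/3 = 4.188790):
  m=-1: Y*=0.18048 + 0.04249j  Y=0.14842 + 0.08391j  product 0.02322 + 0.02145j
  m=+0: Y*=-0.41228 + 0.00000j  Y=0.42496 + 0.00000j  product -0.17520 + 0.00000j
  m=+1: Y*=-0.18048 + 0.04249j  Y=-0.14842 + 0.08391j  product 0.02322 - 0.02145j
Σ over m = -0.12876 + 0.00000j; ×(4π/3) → -0.53934 + 0.00000j. Real part: -0.539342

-0.539342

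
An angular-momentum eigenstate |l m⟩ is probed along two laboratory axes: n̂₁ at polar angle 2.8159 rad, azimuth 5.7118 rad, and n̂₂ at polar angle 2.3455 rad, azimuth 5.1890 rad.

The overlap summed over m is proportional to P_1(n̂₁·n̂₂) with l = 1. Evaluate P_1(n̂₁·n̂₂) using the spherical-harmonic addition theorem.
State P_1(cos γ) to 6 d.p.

0.860844

Expand P_1 via completeness: Σ_{m} conj(Y_{1,m}) at Ω₁ times Y_{1,m} at Ω₂ —
  term(m=-1) = (0.023648, 0.013628)   from Y*(Ω₁)=(0.092986, -0.059783), Y(Ω₂)=(0.113270, 0.219384)
  term(m=+0) = (0.158215, 0.000000)   from Y*(Ω₁)=(-0.462916, -0.000000), Y(Ω₂)=(-0.341780, 0.000000)
  term(m=+1) = (0.023648, -0.013628)   from Y*(Ω₁)=(-0.092986, -0.059783), Y(Ω₂)=(-0.113270, 0.219384)
Σ over m = (0.205511, 0.000000); ×(4π/3) → (0.860844, 0.000000). Real part: 0.860844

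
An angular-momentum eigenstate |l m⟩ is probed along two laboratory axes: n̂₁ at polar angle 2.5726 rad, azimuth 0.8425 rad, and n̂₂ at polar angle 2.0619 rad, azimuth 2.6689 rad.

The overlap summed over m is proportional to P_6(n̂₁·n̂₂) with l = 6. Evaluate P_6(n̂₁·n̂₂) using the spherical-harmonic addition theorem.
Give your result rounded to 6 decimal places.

0.082017

Term-by-term m-sum for l=6 (normalisation 4π/13 = 0.966644):
  term(m=-6) = -0.00010 + 0.00268j   from Y*(Ω₁)=0.00397 - 0.01113j, Y(Ω₂)=-0.21662 + 0.06830j
  term(m=-5) = -0.02579 - 0.00777j   from Y*(Ω₁)=0.03068 + 0.05617j, Y(Ω₂)=-0.29970 + 0.29538j
  term(m=-4) = 0.03329 - 0.05450j   from Y*(Ω₁)=-0.19933 - 0.04634j, Y(Ω₂)=-0.09815 + 0.29621j
  term(m=-3) = -0.03338 - 0.03464j   from Y*(Ω₁)=0.33718 - 0.23772j, Y(Ω₂)=-0.01774 - 0.11524j
  term(m=-2) = 0.13877 - 0.07784j   from Y*(Ω₁)=-0.05222 + 0.45528j, Y(Ω₂)=-0.20327 - 0.28149j
  term(m=-1) = 0.00011 + 0.00041j   from Y*(Ω₁)=-0.04113 - 0.04612j, Y(Ω₂)=-0.00608 - 0.00311j
  term(m=+0) = -0.14096 + 0.00000j   from Y*(Ω₁)=-0.41740 + 0.00000j, Y(Ω₂)=0.33772 + 0.00000j
  term(m=+1) = 0.00011 - 0.00041j   from Y*(Ω₁)=0.04113 - 0.04612j, Y(Ω₂)=0.00608 - 0.00311j
  term(m=+2) = 0.13877 + 0.07784j   from Y*(Ω₁)=-0.05222 - 0.45528j, Y(Ω₂)=-0.20327 + 0.28149j
  term(m=+3) = -0.03338 + 0.03464j   from Y*(Ω₁)=-0.33718 - 0.23772j, Y(Ω₂)=0.01774 - 0.11524j
  term(m=+4) = 0.03329 + 0.05450j   from Y*(Ω₁)=-0.19933 + 0.04634j, Y(Ω₂)=-0.09815 - 0.29621j
  term(m=+5) = -0.02579 + 0.00777j   from Y*(Ω₁)=-0.03068 + 0.05617j, Y(Ω₂)=0.29970 + 0.29538j
  term(m=+6) = -0.00010 - 0.00268j   from Y*(Ω₁)=0.00397 + 0.01113j, Y(Ω₂)=-0.21662 - 0.06830j
Total Σ_m = 0.08485 + 0.00000j. Multiply by 0.966644: 0.08202 + 0.00000j. P_6(cos γ) = 0.082017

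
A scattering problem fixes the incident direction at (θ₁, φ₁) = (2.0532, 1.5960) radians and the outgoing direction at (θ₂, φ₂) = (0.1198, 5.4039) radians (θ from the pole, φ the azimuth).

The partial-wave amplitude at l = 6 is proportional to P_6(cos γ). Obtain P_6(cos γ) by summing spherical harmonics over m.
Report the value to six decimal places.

0.279832

Term-by-term m-sum for l=6 (normalisation 4π/13 = 0.966644):
  m=-6: Y*=(-0.230831, -0.035175)  Y=(0.000001, -0.000001)  product (-0.000000, 0.000000)
  m=-5: Y*=(0.053237, -0.420213)  Y=(-0.000013, -0.000039)  product (-0.000017, 0.000003)
  m=-4: Y*=(0.298931, 0.030239)  Y=(-0.000667, -0.000263)  product (-0.000191, -0.000099)
  m=-3: Y*=(0.010040, -0.132536)  Y=(-0.007583, 0.004179)  product (0.000478, 0.001047)
  m=-2: Y*=(0.343445, 0.017327)  Y=(-0.013305, 0.070022)  product (-0.005783, 0.023818)
  m=-1: Y*=(0.000308, -0.012198)  Y=(0.233567, 0.282126)  product (0.003513, -0.002762)
  m=+0: Y*=(0.337566, -0.000000)  Y=(0.869424, 0.000000)  product (0.293488, 0.000000)
  m=+1: Y*=(-0.000308, -0.012198)  Y=(-0.233567, 0.282126)  product (0.003513, 0.002762)
  m=+2: Y*=(0.343445, -0.017327)  Y=(-0.013305, -0.070022)  product (-0.005783, -0.023818)
  m=+3: Y*=(-0.010040, -0.132536)  Y=(0.007583, 0.004179)  product (0.000478, -0.001047)
  m=+4: Y*=(0.298931, -0.030239)  Y=(-0.000667, 0.000263)  product (-0.000191, 0.000099)
  m=+5: Y*=(-0.053237, -0.420213)  Y=(0.000013, -0.000039)  product (-0.000017, -0.000003)
  m=+6: Y*=(-0.230831, 0.035175)  Y=(0.000001, 0.000001)  product (-0.000000, -0.000000)
Σ over m = (0.289488, -0.000000); ×(4π/13) → (0.279832, -0.000000). Real part: 0.279832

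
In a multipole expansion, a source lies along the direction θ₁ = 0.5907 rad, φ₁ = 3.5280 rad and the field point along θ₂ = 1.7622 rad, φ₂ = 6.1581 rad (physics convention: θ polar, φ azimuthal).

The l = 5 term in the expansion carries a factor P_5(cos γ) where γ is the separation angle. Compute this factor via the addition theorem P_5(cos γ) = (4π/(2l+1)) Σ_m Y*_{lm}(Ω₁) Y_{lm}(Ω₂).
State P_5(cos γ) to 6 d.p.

Summing Y*_{l m}(θ₁,φ₁)·Y_{l m}(θ₂,φ₂) over m ∈ [−5, 5]; prefactor 4π/(2·5+1) = 1.142397:
  [-5]  conj(Y_{5,-5})(Ω₁) = +0.008790-0.023266i ; Y_{5,-5}(Ω₂) = +0.343153+0.247802i ; Δ = +0.008782-0.005805i
  [-4]  conj(Y_{5,-4})(Ω₁) = +0.002951+0.117250i ; Y_{5,-4}(Ω₂) = -0.227576-0.124426i ; Δ = +0.013917-0.027050i
  [-3]  conj(Y_{5,-3})(Ω₁) = -0.124524-0.285275i ; Y_{5,-3}(Ω₂) = -0.205359-0.080896i ; Δ = +0.002495+0.068657i
  [-2]  conj(Y_{5,-2})(Ω₁) = +0.334302+0.325992i ; Y_{5,-2}(Ω₂) = +0.268380+0.068577i ; Δ = +0.067364+0.110415i
  [-1]  conj(Y_{5,-1})(Ω₁) = -0.220632-0.089767i ; Y_{5,-1}(Ω₂) = +0.162490+0.020432i ; Δ = -0.034016-0.019094i
  [+0]  conj(Y_{5,0})(Ω₁) = -0.321397-0.000000i ; Y_{5,0}(Ω₂) = -0.279198+0.000000i ; Δ = +0.089734+0.000000i
  [+1]  conj(Y_{5,1})(Ω₁) = +0.220632-0.089767i ; Y_{5,1}(Ω₂) = -0.162490+0.020432i ; Δ = -0.034016+0.019094i
  [+2]  conj(Y_{5,2})(Ω₁) = +0.334302-0.325992i ; Y_{5,2}(Ω₂) = +0.268380-0.068577i ; Δ = +0.067364-0.110415i
  [+3]  conj(Y_{5,3})(Ω₁) = +0.124524-0.285275i ; Y_{5,3}(Ω₂) = +0.205359-0.080896i ; Δ = +0.002495-0.068657i
  [+4]  conj(Y_{5,4})(Ω₁) = +0.002951-0.117250i ; Y_{5,4}(Ω₂) = -0.227576+0.124426i ; Δ = +0.013917+0.027050i
  [+5]  conj(Y_{5,5})(Ω₁) = -0.008790-0.023266i ; Y_{5,5}(Ω₂) = -0.343153+0.247802i ; Δ = +0.008782+0.005805i
Σ over m = +0.206816+0.000000i; ×(4π/11) → +0.236266+0.000000i. Real part: 0.236266

0.236266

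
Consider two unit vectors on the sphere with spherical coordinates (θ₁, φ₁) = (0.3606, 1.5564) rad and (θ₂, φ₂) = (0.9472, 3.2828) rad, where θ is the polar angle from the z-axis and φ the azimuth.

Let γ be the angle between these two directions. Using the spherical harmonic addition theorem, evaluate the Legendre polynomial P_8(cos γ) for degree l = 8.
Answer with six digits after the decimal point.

Expand P_8 via completeness: Σ_{m} conj(Y_{8,m}) at Ω₁ times Y_{8,m} at Ω₂ —
  [-8]  conj(Y_{8,-8})(Ω₁) = 0.00012 - 0.00001j ; Y_{8,-8}(Ω₂) = 0.04150 - 0.08790j ; Δ = 0.00000 - 0.00001j
  [-7]  conj(Y_{8,-7})(Ω₁) = -0.00013 - 0.00131j ; Y_{8,-7}(Ω₂) = -0.15383 + 0.23360j ; Δ = 0.00033 + 0.00017j
  [-6]  conj(Y_{8,-6})(Ω₁) = -0.00878 + 0.00076j ; Y_{8,-6}(Ω₂) = 0.29348 - 0.33223j ; Δ = -0.00232 + 0.00314j
  [-5]  conj(Y_{8,-5})(Ω₁) = 0.00303 + 0.04205j ; Y_{8,-5}(Ω₂) = -0.26943 + 0.22973j ; Δ = -0.01048 - 0.01063j
  [-4]  conj(Y_{8,-4})(Ω₁) = 0.14688 - 0.00847j ; Y_{8,-4}(Ω₂) = -0.03817 + 0.02419j ; Δ = -0.00540 + 0.00388j
  [-3]  conj(Y_{8,-3})(Ω₁) = -0.01570 - 0.36336j ; Y_{8,-3}(Ω₂) = 0.33109 - 0.14930j ; Δ = -0.05945 - 0.11796j
  [-2]  conj(Y_{8,-2})(Ω₁) = -0.57181 + 0.01647j ; Y_{8,-2}(Ω₂) = -0.14393 + 0.04177j ; Δ = 0.08161 - 0.02625j
  [-1]  conj(Y_{8,-1})(Ω₁) = 0.00536 + 0.37208j ; Y_{8,-1}(Ω₂) = -0.29812 + 0.04238j ; Δ = -0.01737 - 0.11070j
  [+0]  conj(Y_{8,0})(Ω₁) = -0.33145 + 0.00000j ; Y_{8,0}(Ω₂) = 0.19883 + 0.00000j ; Δ = -0.06590 + 0.00000j
  [+1]  conj(Y_{8,1})(Ω₁) = -0.00536 + 0.37208j ; Y_{8,1}(Ω₂) = 0.29812 + 0.04238j ; Δ = -0.01737 + 0.11070j
  [+2]  conj(Y_{8,2})(Ω₁) = -0.57181 - 0.01647j ; Y_{8,2}(Ω₂) = -0.14393 - 0.04177j ; Δ = 0.08161 + 0.02625j
  [+3]  conj(Y_{8,3})(Ω₁) = 0.01570 - 0.36336j ; Y_{8,3}(Ω₂) = -0.33109 - 0.14930j ; Δ = -0.05945 + 0.11796j
  [+4]  conj(Y_{8,4})(Ω₁) = 0.14688 + 0.00847j ; Y_{8,4}(Ω₂) = -0.03817 - 0.02419j ; Δ = -0.00540 - 0.00388j
  [+5]  conj(Y_{8,5})(Ω₁) = -0.00303 + 0.04205j ; Y_{8,5}(Ω₂) = 0.26943 + 0.22973j ; Δ = -0.01048 + 0.01063j
  [+6]  conj(Y_{8,6})(Ω₁) = -0.00878 - 0.00076j ; Y_{8,6}(Ω₂) = 0.29348 + 0.33223j ; Δ = -0.00232 - 0.00314j
  [+7]  conj(Y_{8,7})(Ω₁) = 0.00013 - 0.00131j ; Y_{8,7}(Ω₂) = 0.15383 + 0.23360j ; Δ = 0.00033 - 0.00017j
  [+8]  conj(Y_{8,8})(Ω₁) = 0.00012 + 0.00001j ; Y_{8,8}(Ω₂) = 0.04150 + 0.08790j ; Δ = 0.00000 + 0.00001j
Σ over m = -0.09204 - 0.00000j; ×(4π/17) → -0.06804 - 0.00000j. Real part: -0.068038

-0.068038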